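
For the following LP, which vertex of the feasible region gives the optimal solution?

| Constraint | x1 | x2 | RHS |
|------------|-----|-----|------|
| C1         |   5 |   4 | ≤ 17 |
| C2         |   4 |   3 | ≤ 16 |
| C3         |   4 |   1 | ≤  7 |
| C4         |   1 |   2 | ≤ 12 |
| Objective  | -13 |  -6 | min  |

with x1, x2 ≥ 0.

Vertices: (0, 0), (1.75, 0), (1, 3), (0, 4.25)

Evaluate the objective at each vertex of the feasible region:
  z(0, 0) = 0
  z(1.75, 0) = -22.75
  z(1, 3) = -31  ←
  z(0, 4.25) = -25.5
The minimum is at x1 = 1, x2 = 3.

(1, 3)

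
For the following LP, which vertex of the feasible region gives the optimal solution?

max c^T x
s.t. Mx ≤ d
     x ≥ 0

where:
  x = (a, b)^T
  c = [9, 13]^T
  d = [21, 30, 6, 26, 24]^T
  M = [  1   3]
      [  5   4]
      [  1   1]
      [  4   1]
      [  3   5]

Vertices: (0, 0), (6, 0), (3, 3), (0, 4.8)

Evaluate the objective at each vertex of the feasible region:
  z(0, 0) = 0
  z(6, 0) = 54
  z(3, 3) = 66  ←
  z(0, 4.8) = 62.4
The maximum is at a = 3, b = 3.

(3, 3)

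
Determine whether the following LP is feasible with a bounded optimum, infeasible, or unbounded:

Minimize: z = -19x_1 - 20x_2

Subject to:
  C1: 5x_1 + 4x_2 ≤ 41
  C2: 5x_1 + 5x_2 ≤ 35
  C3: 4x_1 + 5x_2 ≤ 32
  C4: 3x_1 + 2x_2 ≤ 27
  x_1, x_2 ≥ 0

Feasible with a bounded optimal solution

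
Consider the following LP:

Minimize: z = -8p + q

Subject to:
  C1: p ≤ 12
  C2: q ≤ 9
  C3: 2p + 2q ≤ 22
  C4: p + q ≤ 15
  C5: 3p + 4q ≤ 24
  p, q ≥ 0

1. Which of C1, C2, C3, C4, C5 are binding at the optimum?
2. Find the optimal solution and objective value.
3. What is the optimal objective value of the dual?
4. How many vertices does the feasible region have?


1. C5
2. p = 8, q = 0, z = -64
3. -64
4. 3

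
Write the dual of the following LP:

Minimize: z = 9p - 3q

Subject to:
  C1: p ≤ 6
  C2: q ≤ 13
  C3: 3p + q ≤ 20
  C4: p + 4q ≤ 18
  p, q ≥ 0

Primal min cᵀx s.t. Ax ≤ b, x ≥ 0  →  Dual max −bᵀy s.t. Aᵀy ≥ −c, y ≥ 0.

Maximize: z = -6y1 - 13y2 - 20y3 - 18y4

Subject to:
  y1 + 3y3 + y4 ≥ -9
  y2 + y3 + 4y4 ≥ 3
  y1, y2, y3, y4 ≥ 0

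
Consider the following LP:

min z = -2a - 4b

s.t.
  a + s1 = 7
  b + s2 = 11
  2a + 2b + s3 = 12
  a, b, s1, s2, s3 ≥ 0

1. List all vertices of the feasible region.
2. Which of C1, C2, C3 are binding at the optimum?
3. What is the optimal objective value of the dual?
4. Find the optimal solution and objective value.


1. (0, 0), (6, 0), (0, 6)
2. C3
3. -24
4. a = 0, b = 6, z = -24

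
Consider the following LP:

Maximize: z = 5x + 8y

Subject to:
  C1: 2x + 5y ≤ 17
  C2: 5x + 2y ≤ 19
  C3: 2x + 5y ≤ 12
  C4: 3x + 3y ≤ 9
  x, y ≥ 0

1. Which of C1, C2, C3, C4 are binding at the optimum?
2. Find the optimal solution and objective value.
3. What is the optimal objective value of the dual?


1. C3, C4
2. x = 1, y = 2, z = 21
3. 21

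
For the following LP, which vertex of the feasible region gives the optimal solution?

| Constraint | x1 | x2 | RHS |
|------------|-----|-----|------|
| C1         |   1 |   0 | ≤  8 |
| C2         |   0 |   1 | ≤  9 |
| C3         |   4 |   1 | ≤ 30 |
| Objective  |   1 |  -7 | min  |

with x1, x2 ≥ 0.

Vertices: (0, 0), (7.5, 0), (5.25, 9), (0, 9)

Evaluate the objective at each vertex of the feasible region:
  z(0, 0) = 0
  z(7.5, 0) = 7.5
  z(5.25, 9) = -57.75
  z(0, 9) = -63  ←
The minimum is at x1 = 0, x2 = 9.

(0, 9)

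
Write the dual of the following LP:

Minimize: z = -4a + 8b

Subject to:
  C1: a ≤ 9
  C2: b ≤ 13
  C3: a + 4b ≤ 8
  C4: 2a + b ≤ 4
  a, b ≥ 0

Primal min cᵀx s.t. Ax ≤ b, x ≥ 0  →  Dual max −bᵀy s.t. Aᵀy ≥ −c, y ≥ 0.

Maximize: z = -9y1 - 13y2 - 8y3 - 4y4

Subject to:
  y1 + y3 + 2y4 ≥ 4
  y2 + 4y3 + y4 ≥ -8
  y1, y2, y3, y4 ≥ 0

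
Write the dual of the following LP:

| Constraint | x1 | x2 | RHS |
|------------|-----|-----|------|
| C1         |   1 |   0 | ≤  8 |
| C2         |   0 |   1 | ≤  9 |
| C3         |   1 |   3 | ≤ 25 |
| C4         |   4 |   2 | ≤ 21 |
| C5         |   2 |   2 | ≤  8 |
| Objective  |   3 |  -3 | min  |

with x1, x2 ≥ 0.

Primal min cᵀx s.t. Ax ≤ b, x ≥ 0  →  Dual max −bᵀy s.t. Aᵀy ≥ −c, y ≥ 0.

Maximize: z = -8y1 - 9y2 - 25y3 - 21y4 - 8y5

Subject to:
  y1 + y3 + 4y4 + 2y5 ≥ -3
  y2 + 3y3 + 2y4 + 2y5 ≥ 3
  y1, y2, y3, y4, y5 ≥ 0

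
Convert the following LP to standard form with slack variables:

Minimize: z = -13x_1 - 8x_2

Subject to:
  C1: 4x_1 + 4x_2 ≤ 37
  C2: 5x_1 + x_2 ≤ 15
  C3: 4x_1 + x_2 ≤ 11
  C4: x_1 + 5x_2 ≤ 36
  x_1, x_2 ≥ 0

min z = -13x_1 - 8x_2

s.t.
  4x_1 + 4x_2 + s1 = 37
  5x_1 + x_2 + s2 = 15
  4x_1 + x_2 + s3 = 11
  x_1 + 5x_2 + s4 = 36
  x_1, x_2, s1, s2, s3, s4 ≥ 0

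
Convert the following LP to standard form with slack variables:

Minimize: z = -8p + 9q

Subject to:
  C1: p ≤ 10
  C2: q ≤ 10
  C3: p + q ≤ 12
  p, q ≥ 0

min z = -8p + 9q

s.t.
  p + s1 = 10
  q + s2 = 10
  p + q + s3 = 12
  p, q, s1, s2, s3 ≥ 0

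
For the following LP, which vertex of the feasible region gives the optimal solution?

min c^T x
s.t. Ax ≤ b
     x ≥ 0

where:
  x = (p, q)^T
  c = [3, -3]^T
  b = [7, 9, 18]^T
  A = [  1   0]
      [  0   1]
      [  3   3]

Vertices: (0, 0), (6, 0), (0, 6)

Evaluate the objective at each vertex of the feasible region:
  z(0, 0) = 0
  z(6, 0) = 18
  z(0, 6) = -18  ←
The minimum is at p = 0, q = 6.

(0, 6)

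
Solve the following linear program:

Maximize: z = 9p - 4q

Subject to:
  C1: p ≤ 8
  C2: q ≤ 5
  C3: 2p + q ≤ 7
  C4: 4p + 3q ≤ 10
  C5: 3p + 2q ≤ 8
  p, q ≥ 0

Evaluate the objective at each vertex of the feasible region:
  z(0, 0) = 0
  z(2.5, 0) = 22.5  ←
  z(0, 3.333) = -13.33
The maximum is at p = 2.5, q = 0.

p = 2.5, q = 0, z = 22.5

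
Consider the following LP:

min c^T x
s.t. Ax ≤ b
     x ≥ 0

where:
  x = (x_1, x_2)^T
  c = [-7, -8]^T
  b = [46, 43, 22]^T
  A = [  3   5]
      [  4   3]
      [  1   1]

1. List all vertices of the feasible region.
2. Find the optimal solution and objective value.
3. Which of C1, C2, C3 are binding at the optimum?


1. (0, 0), (10.75, 0), (7, 5), (0, 9.2)
2. x_1 = 7, x_2 = 5, z = -89
3. C1, C2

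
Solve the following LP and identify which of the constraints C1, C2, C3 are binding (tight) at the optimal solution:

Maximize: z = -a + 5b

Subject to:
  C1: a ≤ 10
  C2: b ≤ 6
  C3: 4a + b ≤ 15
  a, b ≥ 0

At a = 0, b = 6, compute slack b - a·x for each constraint:
  C1: 10 − 0 = 10  (slack)
  C2: 6 − 6 = 0  (binding)
  C3: 15 − 6 = 9  (slack)

Optimal: a = 0, b = 6
Binding: C2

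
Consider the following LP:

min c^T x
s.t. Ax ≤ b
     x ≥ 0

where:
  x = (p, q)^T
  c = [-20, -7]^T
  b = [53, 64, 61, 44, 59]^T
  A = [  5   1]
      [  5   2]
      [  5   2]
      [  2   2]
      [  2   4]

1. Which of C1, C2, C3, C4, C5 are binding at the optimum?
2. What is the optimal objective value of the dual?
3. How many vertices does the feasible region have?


1. C1, C3
2. -236
3. 5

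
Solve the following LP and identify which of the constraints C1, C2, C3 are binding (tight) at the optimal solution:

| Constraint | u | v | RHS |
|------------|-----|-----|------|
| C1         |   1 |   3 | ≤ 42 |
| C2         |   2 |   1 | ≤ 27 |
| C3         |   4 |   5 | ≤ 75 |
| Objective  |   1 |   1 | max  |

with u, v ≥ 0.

At u = 10, v = 7, compute slack b - a·x for each constraint:
  C1: 42 − 31 = 11  (slack)
  C2: 27 − 27 = 0  (binding)
  C3: 75 − 75 = 0  (binding)

Optimal: u = 10, v = 7
Binding: C2, C3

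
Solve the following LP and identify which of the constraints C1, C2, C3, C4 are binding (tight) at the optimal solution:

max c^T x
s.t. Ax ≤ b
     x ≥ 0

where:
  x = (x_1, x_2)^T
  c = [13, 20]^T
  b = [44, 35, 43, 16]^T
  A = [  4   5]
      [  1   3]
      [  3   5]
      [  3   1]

At x_1 = 1, x_2 = 8, compute slack b - a·x for each constraint:
  C1: 44 − 44 = 0  (binding)
  C2: 35 − 25 = 10  (slack)
  C3: 43 − 43 = 0  (binding)
  C4: 16 − 11 = 5  (slack)

Optimal: x_1 = 1, x_2 = 8
Binding: C1, C3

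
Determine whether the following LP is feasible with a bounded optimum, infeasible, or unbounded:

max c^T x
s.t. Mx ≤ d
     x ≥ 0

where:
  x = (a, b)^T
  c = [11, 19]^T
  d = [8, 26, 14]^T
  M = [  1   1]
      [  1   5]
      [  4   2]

Feasible with a bounded optimal solution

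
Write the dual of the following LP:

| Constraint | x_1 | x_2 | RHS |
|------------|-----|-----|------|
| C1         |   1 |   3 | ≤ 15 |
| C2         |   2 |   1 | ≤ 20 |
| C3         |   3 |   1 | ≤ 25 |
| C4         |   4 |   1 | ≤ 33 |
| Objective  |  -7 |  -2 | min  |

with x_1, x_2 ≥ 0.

Primal min cᵀx s.t. Ax ≤ b, x ≥ 0  →  Dual max −bᵀy s.t. Aᵀy ≥ −c, y ≥ 0.

Maximize: z = -15y1 - 20y2 - 25y3 - 33y4

Subject to:
  y1 + 2y2 + 3y3 + 4y4 ≥ 7
  3y1 + y2 + y3 + y4 ≥ 2
  y1, y2, y3, y4 ≥ 0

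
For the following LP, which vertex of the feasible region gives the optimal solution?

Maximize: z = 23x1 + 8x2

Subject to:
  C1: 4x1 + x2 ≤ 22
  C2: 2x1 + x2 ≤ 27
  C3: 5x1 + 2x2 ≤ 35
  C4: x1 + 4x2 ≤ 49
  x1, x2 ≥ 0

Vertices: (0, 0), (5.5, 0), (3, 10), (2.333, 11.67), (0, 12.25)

Evaluate the objective at each vertex of the feasible region:
  z(0, 0) = 0
  z(5.5, 0) = 126.5
  z(3, 10) = 149  ←
  z(2.333, 11.67) = 147
  z(0, 12.25) = 98
The maximum is at x1 = 3, x2 = 10.

(3, 10)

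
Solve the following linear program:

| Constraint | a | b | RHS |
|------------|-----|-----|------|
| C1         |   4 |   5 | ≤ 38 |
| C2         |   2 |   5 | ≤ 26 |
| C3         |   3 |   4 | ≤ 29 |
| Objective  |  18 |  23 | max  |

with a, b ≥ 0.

Evaluate the objective at each vertex of the feasible region:
  z(0, 0) = 0
  z(9.5, 0) = 171
  z(7, 2) = 172  ←
  z(5.857, 2.857) = 171.1
  z(0, 5.2) = 119.6
The maximum is at a = 7, b = 2.

a = 7, b = 2, z = 172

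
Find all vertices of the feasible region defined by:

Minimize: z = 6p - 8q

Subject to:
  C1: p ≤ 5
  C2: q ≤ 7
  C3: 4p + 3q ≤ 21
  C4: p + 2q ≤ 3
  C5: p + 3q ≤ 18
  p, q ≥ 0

(0, 0), (3, 0), (0, 1.5)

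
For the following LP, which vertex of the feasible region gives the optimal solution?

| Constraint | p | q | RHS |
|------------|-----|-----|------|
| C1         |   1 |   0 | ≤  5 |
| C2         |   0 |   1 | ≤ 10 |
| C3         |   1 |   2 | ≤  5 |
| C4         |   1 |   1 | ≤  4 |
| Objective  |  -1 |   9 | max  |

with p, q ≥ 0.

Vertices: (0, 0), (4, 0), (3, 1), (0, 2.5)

Evaluate the objective at each vertex of the feasible region:
  z(0, 0) = 0
  z(4, 0) = -4
  z(3, 1) = 6
  z(0, 2.5) = 22.5  ←
The maximum is at p = 0, q = 2.5.

(0, 2.5)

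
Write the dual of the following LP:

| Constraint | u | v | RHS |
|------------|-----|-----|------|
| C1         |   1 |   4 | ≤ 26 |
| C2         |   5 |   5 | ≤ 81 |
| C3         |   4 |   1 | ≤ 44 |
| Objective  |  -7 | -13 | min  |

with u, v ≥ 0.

Primal min cᵀx s.t. Ax ≤ b, x ≥ 0  →  Dual max −bᵀy s.t. Aᵀy ≥ −c, y ≥ 0.

Maximize: z = -26y1 - 81y2 - 44y3

Subject to:
  y1 + 5y2 + 4y3 ≥ 7
  4y1 + 5y2 + y3 ≥ 13
  y1, y2, y3 ≥ 0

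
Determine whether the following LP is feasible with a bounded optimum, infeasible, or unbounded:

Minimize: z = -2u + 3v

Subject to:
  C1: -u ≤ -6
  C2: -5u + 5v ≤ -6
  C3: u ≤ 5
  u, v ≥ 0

Infeasible (no feasible solution exists)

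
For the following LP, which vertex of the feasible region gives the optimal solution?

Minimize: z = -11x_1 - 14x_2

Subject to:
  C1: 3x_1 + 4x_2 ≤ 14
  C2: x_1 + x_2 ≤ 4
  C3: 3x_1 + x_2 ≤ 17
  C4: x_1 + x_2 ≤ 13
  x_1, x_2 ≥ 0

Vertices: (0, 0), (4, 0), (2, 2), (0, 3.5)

Evaluate the objective at each vertex of the feasible region:
  z(0, 0) = 0
  z(4, 0) = -44
  z(2, 2) = -50  ←
  z(0, 3.5) = -49
The minimum is at x_1 = 2, x_2 = 2.

(2, 2)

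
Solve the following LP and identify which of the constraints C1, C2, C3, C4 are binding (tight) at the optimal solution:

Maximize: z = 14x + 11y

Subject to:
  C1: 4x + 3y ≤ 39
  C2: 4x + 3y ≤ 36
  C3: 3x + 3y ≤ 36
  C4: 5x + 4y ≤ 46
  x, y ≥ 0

At x = 6, y = 4, compute slack b - a·x for each constraint:
  C1: 39 − 36 = 3  (slack)
  C2: 36 − 36 = 0  (binding)
  C3: 36 − 30 = 6  (slack)
  C4: 46 − 46 = 0  (binding)

Optimal: x = 6, y = 4
Binding: C2, C4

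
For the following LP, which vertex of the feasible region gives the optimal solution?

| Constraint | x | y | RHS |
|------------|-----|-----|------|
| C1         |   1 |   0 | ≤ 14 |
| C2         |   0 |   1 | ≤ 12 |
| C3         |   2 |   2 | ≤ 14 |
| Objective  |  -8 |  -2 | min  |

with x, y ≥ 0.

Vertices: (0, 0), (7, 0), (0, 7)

Evaluate the objective at each vertex of the feasible region:
  z(0, 0) = 0
  z(7, 0) = -56  ←
  z(0, 7) = -14
The minimum is at x = 7, y = 0.

(7, 0)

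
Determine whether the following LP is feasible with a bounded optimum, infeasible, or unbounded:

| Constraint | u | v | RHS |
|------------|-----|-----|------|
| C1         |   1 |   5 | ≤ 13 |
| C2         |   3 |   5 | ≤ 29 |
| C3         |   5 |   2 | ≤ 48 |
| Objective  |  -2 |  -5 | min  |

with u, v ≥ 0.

Feasible with a bounded optimal solution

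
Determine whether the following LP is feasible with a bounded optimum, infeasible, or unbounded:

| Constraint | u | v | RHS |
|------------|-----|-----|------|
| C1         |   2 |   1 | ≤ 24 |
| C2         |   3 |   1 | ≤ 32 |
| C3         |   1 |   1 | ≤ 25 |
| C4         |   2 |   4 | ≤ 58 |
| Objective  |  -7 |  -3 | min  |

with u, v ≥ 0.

Feasible with a bounded optimal solution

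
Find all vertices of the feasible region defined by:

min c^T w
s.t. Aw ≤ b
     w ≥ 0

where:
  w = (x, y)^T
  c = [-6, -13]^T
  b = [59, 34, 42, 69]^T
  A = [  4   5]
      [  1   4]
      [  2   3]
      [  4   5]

(0, 0), (14.75, 0), (6, 7), (0, 8.5)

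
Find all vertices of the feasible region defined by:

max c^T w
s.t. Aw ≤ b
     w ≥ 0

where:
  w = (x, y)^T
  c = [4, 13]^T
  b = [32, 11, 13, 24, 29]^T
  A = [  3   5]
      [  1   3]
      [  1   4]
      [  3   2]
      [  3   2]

(0, 0), (8, 0), (7.143, 1.286), (5, 2), (0, 3.25)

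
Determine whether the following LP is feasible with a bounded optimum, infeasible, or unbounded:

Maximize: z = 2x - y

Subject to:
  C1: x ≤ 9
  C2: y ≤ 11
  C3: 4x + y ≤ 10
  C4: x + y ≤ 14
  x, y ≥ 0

Feasible with a bounded optimal solution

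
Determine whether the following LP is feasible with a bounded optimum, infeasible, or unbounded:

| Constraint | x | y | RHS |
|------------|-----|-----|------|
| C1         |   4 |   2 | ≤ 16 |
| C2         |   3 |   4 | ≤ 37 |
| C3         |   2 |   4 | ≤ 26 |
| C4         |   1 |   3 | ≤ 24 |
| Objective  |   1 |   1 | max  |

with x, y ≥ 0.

Feasible with a bounded optimal solution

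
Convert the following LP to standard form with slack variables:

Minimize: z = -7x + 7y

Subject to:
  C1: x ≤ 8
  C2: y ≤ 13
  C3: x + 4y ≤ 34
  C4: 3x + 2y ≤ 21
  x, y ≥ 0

min z = -7x + 7y

s.t.
  x + s1 = 8
  y + s2 = 13
  x + 4y + s3 = 34
  3x + 2y + s4 = 21
  x, y, s1, s2, s3, s4 ≥ 0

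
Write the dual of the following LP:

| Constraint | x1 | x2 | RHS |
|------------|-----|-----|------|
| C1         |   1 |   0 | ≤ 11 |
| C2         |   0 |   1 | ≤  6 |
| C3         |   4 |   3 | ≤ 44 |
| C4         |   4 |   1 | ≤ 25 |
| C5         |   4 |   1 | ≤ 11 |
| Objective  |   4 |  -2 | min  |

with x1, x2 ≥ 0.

Primal min cᵀx s.t. Ax ≤ b, x ≥ 0  →  Dual max −bᵀy s.t. Aᵀy ≥ −c, y ≥ 0.

Maximize: z = -11y1 - 6y2 - 44y3 - 25y4 - 11y5

Subject to:
  y1 + 4y3 + 4y4 + 4y5 ≥ -4
  y2 + 3y3 + y4 + y5 ≥ 2
  y1, y2, y3, y4, y5 ≥ 0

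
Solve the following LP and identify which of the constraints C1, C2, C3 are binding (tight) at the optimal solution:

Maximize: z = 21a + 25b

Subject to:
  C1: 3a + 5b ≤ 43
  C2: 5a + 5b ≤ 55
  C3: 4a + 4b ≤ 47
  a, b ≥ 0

At a = 6, b = 5, compute slack b - a·x for each constraint:
  C1: 43 − 43 = 0  (binding)
  C2: 55 − 55 = 0  (binding)
  C3: 47 − 44 = 3  (slack)

Optimal: a = 6, b = 5
Binding: C1, C2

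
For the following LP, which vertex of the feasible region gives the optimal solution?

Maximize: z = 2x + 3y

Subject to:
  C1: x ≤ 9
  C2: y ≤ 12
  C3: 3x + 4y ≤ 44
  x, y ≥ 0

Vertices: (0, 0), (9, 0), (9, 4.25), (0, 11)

Evaluate the objective at each vertex of the feasible region:
  z(0, 0) = 0
  z(9, 0) = 18
  z(9, 4.25) = 30.75
  z(0, 11) = 33  ←
The maximum is at x = 0, y = 11.

(0, 11)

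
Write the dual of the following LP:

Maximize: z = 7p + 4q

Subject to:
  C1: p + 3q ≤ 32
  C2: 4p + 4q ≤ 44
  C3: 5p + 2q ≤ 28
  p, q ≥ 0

Primal max cᵀx s.t. Ax ≤ b, x ≥ 0  →  Dual min bᵀy s.t. Aᵀy ≥ c, y ≥ 0.

Minimize: z = 32y1 + 44y2 + 28y3

Subject to:
  y1 + 4y2 + 5y3 ≥ 7
  3y1 + 4y2 + 2y3 ≥ 4
  y1, y2, y3 ≥ 0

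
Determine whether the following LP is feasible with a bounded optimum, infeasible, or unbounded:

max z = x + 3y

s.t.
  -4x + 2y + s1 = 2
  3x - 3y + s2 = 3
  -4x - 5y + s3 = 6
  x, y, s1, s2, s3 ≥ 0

Unbounded (objective can increase without bound)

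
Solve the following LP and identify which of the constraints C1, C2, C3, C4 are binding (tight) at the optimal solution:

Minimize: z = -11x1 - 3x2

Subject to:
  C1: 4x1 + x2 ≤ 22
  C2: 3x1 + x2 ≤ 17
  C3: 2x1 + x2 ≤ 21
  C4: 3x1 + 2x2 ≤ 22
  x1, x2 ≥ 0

At x1 = 5, x2 = 2, compute slack b - a·x for each constraint:
  C1: 22 − 22 = 0  (binding)
  C2: 17 − 17 = 0  (binding)
  C3: 21 − 12 = 9  (slack)
  C4: 22 − 19 = 3  (slack)

Optimal: x1 = 5, x2 = 2
Binding: C1, C2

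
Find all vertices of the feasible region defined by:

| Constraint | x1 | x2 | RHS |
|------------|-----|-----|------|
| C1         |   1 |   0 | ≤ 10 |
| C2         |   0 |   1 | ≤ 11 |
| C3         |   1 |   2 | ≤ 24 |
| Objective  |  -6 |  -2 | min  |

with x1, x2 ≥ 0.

(0, 0), (10, 0), (10, 7), (2, 11), (0, 11)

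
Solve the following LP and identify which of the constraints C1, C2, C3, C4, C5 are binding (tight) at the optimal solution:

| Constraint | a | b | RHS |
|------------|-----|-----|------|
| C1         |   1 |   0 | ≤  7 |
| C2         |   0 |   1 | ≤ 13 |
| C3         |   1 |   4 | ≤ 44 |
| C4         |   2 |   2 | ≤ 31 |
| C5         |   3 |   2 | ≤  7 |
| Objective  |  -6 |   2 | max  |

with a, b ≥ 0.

At a = 0, b = 3.5, compute slack b - a·x for each constraint:
  C1: 7 − 0 = 7  (slack)
  C2: 13 − 3.5 = 9.5  (slack)
  C3: 44 − 14 = 30  (slack)
  C4: 31 − 7 = 24  (slack)
  C5: 7 − 7 = 0  (binding)

Optimal: a = 0, b = 3.5
Binding: C5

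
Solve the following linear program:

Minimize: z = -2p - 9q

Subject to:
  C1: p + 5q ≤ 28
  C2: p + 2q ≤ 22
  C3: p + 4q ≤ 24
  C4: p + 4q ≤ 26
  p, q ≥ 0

Evaluate the objective at each vertex of the feasible region:
  z(0, 0) = 0
  z(22, 0) = -44
  z(20, 1) = -49
  z(8, 4) = -52  ←
  z(0, 5.6) = -50.4
The minimum is at p = 8, q = 4.

p = 8, q = 4, z = -52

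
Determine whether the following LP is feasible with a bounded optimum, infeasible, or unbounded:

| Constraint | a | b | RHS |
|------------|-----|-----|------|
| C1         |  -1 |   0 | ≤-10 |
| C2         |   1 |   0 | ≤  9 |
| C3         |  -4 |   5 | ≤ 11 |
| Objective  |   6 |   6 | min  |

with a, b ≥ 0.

Infeasible (no feasible solution exists)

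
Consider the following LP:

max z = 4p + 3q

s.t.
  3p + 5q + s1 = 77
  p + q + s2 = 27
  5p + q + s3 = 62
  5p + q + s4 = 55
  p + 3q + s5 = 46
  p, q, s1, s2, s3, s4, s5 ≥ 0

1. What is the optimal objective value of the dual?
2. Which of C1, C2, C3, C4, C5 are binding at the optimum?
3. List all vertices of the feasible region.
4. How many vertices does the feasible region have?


1. 66
2. C1, C4
3. (0, 0), (11, 0), (9, 10), (0.25, 15.25), (0, 15.33)
4. 5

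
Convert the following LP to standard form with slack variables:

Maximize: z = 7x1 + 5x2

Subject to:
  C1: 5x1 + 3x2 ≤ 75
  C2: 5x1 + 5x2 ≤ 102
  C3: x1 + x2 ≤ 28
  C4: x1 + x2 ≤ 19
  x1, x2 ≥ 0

max z = 7x1 + 5x2

s.t.
  5x1 + 3x2 + s1 = 75
  5x1 + 5x2 + s2 = 102
  x1 + x2 + s3 = 28
  x1 + x2 + s4 = 19
  x1, x2, s1, s2, s3, s4 ≥ 0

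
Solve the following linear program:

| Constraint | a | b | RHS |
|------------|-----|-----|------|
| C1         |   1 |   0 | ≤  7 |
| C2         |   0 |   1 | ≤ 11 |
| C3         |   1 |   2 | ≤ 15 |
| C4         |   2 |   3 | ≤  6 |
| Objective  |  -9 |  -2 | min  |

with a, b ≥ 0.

Evaluate the objective at each vertex of the feasible region:
  z(0, 0) = 0
  z(3, 0) = -27  ←
  z(0, 2) = -4
The minimum is at a = 3, b = 0.

a = 3, b = 0, z = -27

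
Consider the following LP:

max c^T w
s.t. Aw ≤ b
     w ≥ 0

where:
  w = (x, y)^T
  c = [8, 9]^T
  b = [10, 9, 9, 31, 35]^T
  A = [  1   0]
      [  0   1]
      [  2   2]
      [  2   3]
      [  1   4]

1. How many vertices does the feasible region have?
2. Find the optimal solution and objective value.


1. 3
2. x = 0, y = 4.5, z = 40.5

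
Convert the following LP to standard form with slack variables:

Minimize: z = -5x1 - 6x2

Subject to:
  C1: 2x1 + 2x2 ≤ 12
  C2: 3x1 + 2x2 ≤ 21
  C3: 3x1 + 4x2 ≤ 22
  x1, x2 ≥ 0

min z = -5x1 - 6x2

s.t.
  2x1 + 2x2 + s1 = 12
  3x1 + 2x2 + s2 = 21
  3x1 + 4x2 + s3 = 22
  x1, x2, s1, s2, s3 ≥ 0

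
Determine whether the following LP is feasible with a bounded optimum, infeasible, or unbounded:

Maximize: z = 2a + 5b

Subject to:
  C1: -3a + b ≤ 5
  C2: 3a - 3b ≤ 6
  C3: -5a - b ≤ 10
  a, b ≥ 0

Unbounded (objective can increase without bound)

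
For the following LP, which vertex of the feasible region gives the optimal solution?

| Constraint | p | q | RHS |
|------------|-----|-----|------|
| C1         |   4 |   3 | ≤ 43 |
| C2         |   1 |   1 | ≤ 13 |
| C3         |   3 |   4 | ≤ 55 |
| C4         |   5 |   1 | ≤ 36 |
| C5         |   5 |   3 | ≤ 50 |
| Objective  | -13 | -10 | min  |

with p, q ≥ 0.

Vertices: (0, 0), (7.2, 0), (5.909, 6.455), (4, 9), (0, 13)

Evaluate the objective at each vertex of the feasible region:
  z(0, 0) = 0
  z(7.2, 0) = -93.6
  z(5.909, 6.455) = -141.4
  z(4, 9) = -142  ←
  z(0, 13) = -130
The minimum is at p = 4, q = 9.

(4, 9)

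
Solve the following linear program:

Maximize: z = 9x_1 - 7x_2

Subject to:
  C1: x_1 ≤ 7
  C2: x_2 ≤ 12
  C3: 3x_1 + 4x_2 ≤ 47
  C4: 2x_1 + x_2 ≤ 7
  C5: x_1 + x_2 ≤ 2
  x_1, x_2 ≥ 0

Evaluate the objective at each vertex of the feasible region:
  z(0, 0) = 0
  z(2, 0) = 18  ←
  z(0, 2) = -14
The maximum is at x_1 = 2, x_2 = 0.

x_1 = 2, x_2 = 0, z = 18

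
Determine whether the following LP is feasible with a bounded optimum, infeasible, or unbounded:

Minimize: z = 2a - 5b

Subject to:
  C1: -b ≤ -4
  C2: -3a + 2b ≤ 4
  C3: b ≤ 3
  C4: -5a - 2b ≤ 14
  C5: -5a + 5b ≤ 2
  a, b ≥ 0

Infeasible (no feasible solution exists)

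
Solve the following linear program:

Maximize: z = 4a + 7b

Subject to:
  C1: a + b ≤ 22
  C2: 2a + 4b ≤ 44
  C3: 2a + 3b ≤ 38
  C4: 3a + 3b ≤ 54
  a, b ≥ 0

Evaluate the objective at each vertex of the feasible region:
  z(0, 0) = 0
  z(18, 0) = 72
  z(16, 2) = 78
  z(10, 6) = 82  ←
  z(0, 11) = 77
The maximum is at a = 10, b = 6.

a = 10, b = 6, z = 82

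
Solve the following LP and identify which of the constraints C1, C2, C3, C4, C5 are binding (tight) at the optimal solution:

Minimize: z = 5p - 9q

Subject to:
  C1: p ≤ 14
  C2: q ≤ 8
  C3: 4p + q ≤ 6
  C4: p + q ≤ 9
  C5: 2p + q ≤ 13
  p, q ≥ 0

At p = 0, q = 6, compute slack b - a·x for each constraint:
  C1: 14 − 0 = 14  (slack)
  C2: 8 − 6 = 2  (slack)
  C3: 6 − 6 = 0  (binding)
  C4: 9 − 6 = 3  (slack)
  C5: 13 − 6 = 7  (slack)

Optimal: p = 0, q = 6
Binding: C3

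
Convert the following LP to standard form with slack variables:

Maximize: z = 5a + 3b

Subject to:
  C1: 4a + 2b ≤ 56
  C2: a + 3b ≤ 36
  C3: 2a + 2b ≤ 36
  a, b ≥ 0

max z = 5a + 3b

s.t.
  4a + 2b + s1 = 56
  a + 3b + s2 = 36
  2a + 2b + s3 = 36
  a, b, s1, s2, s3 ≥ 0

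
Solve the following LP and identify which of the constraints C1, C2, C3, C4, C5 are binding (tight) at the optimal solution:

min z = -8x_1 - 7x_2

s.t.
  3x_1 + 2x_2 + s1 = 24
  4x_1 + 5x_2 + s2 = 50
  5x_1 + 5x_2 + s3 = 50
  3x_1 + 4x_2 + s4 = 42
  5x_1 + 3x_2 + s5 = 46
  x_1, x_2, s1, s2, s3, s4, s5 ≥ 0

At x_1 = 4, x_2 = 6, compute slack b - a·x for each constraint:
  C1: 24 − 24 = 0  (binding)
  C2: 50 − 46 = 4  (slack)
  C3: 50 − 50 = 0  (binding)
  C4: 42 − 36 = 6  (slack)
  C5: 46 − 38 = 8  (slack)

Optimal: x_1 = 4, x_2 = 6
Binding: C1, C3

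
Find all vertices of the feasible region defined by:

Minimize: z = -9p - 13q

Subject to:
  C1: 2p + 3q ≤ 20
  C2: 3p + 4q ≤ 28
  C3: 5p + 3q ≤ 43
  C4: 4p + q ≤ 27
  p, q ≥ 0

(0, 0), (6.75, 0), (6.154, 2.385), (4, 4), (0, 6.667)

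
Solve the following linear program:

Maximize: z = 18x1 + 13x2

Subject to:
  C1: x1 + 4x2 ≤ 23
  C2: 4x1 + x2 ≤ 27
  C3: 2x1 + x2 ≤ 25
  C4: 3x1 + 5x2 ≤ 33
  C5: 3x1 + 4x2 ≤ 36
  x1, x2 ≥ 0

Evaluate the objective at each vertex of the feasible region:
  z(0, 0) = 0
  z(6.75, 0) = 121.5
  z(6, 3) = 147  ←
  z(2.429, 5.143) = 110.6
  z(0, 5.75) = 74.75
The maximum is at x1 = 6, x2 = 3.

x1 = 6, x2 = 3, z = 147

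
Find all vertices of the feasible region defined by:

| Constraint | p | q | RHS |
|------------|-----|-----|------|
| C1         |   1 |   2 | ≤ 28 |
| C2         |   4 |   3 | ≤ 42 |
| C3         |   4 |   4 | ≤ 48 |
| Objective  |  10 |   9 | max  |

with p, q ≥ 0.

(0, 0), (10.5, 0), (6, 6), (0, 12)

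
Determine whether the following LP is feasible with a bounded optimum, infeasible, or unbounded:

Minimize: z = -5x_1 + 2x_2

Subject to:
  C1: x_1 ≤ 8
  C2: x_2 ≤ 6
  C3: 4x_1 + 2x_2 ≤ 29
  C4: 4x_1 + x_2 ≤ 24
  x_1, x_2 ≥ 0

Feasible with a bounded optimal solution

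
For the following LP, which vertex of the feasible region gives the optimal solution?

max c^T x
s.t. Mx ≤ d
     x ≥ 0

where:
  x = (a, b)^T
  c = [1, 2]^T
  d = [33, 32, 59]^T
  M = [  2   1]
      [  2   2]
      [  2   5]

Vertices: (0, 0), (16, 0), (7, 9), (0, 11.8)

Evaluate the objective at each vertex of the feasible region:
  z(0, 0) = 0
  z(16, 0) = 16
  z(7, 9) = 25  ←
  z(0, 11.8) = 23.6
The maximum is at a = 7, b = 9.

(7, 9)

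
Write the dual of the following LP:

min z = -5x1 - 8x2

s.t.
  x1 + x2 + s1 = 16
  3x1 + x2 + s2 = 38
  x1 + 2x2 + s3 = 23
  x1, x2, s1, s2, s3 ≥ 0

Primal min cᵀx s.t. Ax ≤ b, x ≥ 0  →  Dual max −bᵀy s.t. Aᵀy ≥ −c, y ≥ 0.

Maximize: z = -16y1 - 38y2 - 23y3

Subject to:
  y1 + 3y2 + y3 ≥ 5
  y1 + y2 + 2y3 ≥ 8
  y1, y2, y3 ≥ 0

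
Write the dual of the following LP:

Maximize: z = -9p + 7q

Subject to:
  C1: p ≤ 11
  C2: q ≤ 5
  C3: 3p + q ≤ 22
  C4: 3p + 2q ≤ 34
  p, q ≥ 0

Primal max cᵀx s.t. Ax ≤ b, x ≥ 0  →  Dual min bᵀy s.t. Aᵀy ≥ c, y ≥ 0.

Minimize: z = 11y1 + 5y2 + 22y3 + 34y4

Subject to:
  y1 + 3y3 + 3y4 ≥ -9
  y2 + y3 + 2y4 ≥ 7
  y1, y2, y3, y4 ≥ 0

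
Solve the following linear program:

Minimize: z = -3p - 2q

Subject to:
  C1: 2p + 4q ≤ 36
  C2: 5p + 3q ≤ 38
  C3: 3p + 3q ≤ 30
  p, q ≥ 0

Evaluate the objective at each vertex of the feasible region:
  z(0, 0) = 0
  z(7.6, 0) = -22.8
  z(4, 6) = -24  ←
  z(2, 8) = -22
  z(0, 9) = -18
The minimum is at p = 4, q = 6.

p = 4, q = 6, z = -24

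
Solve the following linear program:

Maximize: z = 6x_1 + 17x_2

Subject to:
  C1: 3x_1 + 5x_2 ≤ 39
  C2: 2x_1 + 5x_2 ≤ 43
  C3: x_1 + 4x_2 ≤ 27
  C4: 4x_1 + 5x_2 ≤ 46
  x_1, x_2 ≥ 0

Evaluate the objective at each vertex of the feasible region:
  z(0, 0) = 0
  z(11.5, 0) = 69
  z(7, 3.6) = 103.2
  z(3, 6) = 120  ←
  z(0, 6.75) = 114.8
The maximum is at x_1 = 3, x_2 = 6.

x_1 = 3, x_2 = 6, z = 120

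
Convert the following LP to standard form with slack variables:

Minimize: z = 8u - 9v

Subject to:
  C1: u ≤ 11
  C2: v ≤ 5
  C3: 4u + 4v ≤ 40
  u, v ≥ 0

min z = 8u - 9v

s.t.
  u + s1 = 11
  v + s2 = 5
  4u + 4v + s3 = 40
  u, v, s1, s2, s3 ≥ 0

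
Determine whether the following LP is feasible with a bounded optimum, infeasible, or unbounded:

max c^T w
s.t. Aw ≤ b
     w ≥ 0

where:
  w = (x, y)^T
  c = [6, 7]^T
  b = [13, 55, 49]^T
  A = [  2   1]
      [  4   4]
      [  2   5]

Feasible with a bounded optimal solution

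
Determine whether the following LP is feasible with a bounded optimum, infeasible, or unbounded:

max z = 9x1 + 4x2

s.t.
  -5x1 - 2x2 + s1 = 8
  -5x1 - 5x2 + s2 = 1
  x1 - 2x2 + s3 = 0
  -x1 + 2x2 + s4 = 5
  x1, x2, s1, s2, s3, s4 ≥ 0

Unbounded (objective can increase without bound)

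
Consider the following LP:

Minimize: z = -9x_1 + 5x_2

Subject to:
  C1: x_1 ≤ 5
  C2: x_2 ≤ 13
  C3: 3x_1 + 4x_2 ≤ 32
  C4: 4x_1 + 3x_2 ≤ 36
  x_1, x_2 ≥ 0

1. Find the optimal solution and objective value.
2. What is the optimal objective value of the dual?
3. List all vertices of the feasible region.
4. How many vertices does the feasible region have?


1. x_1 = 5, x_2 = 0, z = -45
2. -45
3. (0, 0), (5, 0), (5, 4.25), (0, 8)
4. 4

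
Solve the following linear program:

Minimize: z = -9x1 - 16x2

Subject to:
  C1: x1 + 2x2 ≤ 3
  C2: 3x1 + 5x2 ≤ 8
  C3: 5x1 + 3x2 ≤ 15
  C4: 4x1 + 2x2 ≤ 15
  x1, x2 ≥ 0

Evaluate the objective at each vertex of the feasible region:
  z(0, 0) = 0
  z(2.667, 0) = -24
  z(1, 1) = -25  ←
  z(0, 1.5) = -24
The minimum is at x1 = 1, x2 = 1.

x1 = 1, x2 = 1, z = -25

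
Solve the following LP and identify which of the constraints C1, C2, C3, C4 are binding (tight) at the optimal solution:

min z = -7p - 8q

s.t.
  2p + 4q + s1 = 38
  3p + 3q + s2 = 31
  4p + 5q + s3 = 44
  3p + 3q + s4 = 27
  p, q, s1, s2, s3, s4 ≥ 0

At p = 1, q = 8, compute slack b - a·x for each constraint:
  C1: 38 − 34 = 4  (slack)
  C2: 31 − 27 = 4  (slack)
  C3: 44 − 44 = 0  (binding)
  C4: 27 − 27 = 0  (binding)

Optimal: p = 1, q = 8
Binding: C3, C4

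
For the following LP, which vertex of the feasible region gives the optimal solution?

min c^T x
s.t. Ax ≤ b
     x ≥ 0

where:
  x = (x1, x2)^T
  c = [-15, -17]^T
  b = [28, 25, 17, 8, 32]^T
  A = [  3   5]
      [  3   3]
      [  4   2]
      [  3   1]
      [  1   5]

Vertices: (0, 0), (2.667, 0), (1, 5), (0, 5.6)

Evaluate the objective at each vertex of the feasible region:
  z(0, 0) = 0
  z(2.667, 0) = -40
  z(1, 5) = -100  ←
  z(0, 5.6) = -95.2
The minimum is at x1 = 1, x2 = 5.

(1, 5)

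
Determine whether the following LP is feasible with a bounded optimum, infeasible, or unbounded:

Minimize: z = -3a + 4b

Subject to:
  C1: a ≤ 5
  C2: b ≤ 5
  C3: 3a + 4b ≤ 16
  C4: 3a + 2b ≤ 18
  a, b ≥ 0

Feasible with a bounded optimal solution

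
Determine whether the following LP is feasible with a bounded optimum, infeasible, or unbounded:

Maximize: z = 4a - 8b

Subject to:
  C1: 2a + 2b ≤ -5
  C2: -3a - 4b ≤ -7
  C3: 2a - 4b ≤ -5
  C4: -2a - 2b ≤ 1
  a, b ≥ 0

Infeasible (no feasible solution exists)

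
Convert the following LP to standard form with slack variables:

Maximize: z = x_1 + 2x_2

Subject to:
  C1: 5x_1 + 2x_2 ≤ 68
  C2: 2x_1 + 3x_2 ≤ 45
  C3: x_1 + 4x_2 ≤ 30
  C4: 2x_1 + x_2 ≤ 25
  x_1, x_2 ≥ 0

max z = x_1 + 2x_2

s.t.
  5x_1 + 2x_2 + s1 = 68
  2x_1 + 3x_2 + s2 = 45
  x_1 + 4x_2 + s3 = 30
  2x_1 + x_2 + s4 = 25
  x_1, x_2, s1, s2, s3, s4 ≥ 0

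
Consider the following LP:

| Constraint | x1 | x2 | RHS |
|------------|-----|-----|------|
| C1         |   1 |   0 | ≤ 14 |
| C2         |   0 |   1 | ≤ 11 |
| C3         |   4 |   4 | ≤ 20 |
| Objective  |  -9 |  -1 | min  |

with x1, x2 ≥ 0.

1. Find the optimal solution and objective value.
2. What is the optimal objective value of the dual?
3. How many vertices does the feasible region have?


1. x1 = 5, x2 = 0, z = -45
2. -45
3. 3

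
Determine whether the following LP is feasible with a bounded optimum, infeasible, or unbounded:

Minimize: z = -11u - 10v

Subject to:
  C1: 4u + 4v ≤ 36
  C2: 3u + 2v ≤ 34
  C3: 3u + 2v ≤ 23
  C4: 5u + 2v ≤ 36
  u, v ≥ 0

Feasible with a bounded optimal solution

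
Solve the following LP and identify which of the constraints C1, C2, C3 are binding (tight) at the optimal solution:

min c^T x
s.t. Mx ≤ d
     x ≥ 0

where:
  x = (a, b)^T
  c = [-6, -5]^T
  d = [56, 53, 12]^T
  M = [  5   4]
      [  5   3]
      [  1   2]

At a = 10, b = 1, compute slack b - a·x for each constraint:
  C1: 56 − 54 = 2  (slack)
  C2: 53 − 53 = 0  (binding)
  C3: 12 − 12 = 0  (binding)

Optimal: a = 10, b = 1
Binding: C2, C3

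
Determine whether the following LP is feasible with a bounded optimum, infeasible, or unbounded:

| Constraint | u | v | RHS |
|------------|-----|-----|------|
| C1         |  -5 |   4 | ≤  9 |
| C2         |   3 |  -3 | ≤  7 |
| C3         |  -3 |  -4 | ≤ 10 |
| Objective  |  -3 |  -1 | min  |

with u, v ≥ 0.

Unbounded (objective can decrease without bound)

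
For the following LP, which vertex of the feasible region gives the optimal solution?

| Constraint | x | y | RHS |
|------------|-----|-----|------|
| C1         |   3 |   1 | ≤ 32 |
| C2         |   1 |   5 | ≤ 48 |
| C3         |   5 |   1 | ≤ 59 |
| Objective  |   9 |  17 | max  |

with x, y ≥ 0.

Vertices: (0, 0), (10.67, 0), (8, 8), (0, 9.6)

Evaluate the objective at each vertex of the feasible region:
  z(0, 0) = 0
  z(10.67, 0) = 96
  z(8, 8) = 208  ←
  z(0, 9.6) = 163.2
The maximum is at x = 8, y = 8.

(8, 8)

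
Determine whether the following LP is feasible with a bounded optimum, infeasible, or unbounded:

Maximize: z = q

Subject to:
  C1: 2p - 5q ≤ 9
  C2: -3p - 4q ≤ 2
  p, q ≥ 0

Unbounded (objective can increase without bound)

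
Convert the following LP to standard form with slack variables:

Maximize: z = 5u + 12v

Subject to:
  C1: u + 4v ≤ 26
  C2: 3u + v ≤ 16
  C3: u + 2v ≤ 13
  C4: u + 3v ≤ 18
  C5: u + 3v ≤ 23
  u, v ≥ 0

max z = 5u + 12v

s.t.
  u + 4v + s1 = 26
  3u + v + s2 = 16
  u + 2v + s3 = 13
  u + 3v + s4 = 18
  u + 3v + s5 = 23
  u, v, s1, s2, s3, s4, s5 ≥ 0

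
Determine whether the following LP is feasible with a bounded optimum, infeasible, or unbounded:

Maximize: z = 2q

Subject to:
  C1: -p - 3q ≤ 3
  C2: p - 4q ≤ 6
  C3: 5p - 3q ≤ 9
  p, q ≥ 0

Unbounded (objective can increase without bound)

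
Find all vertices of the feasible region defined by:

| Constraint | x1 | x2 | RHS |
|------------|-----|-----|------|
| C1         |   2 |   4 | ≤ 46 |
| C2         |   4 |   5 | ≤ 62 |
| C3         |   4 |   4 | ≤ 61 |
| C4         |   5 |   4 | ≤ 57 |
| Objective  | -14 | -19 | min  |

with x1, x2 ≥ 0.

(0, 0), (11.4, 0), (4.111, 9.111), (3, 10), (0, 11.5)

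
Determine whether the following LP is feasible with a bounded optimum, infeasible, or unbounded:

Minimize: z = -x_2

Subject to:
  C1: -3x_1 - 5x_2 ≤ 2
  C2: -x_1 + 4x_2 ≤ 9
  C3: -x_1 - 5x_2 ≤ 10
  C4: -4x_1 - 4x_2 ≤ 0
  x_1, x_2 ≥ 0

Unbounded (objective can decrease without bound)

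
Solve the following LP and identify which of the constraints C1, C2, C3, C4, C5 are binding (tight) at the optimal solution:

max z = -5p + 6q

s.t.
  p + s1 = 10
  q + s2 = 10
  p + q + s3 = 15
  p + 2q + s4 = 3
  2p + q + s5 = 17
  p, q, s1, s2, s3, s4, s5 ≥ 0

At p = 0, q = 1.5, compute slack b - a·x for each constraint:
  C1: 10 − 0 = 10  (slack)
  C2: 10 − 1.5 = 8.5  (slack)
  C3: 15 − 1.5 = 13.5  (slack)
  C4: 3 − 3 = 0  (binding)
  C5: 17 − 1.5 = 15.5  (slack)

Optimal: p = 0, q = 1.5
Binding: C4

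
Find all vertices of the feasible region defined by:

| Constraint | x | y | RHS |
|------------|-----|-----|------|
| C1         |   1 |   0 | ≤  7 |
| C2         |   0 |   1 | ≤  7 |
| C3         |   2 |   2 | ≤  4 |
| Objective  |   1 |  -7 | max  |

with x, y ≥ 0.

(0, 0), (2, 0), (0, 2)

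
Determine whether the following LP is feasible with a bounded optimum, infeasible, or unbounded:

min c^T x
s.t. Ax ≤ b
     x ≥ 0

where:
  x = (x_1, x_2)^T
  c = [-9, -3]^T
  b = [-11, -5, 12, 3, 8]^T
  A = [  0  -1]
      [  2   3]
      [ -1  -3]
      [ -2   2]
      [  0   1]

Infeasible (no feasible solution exists)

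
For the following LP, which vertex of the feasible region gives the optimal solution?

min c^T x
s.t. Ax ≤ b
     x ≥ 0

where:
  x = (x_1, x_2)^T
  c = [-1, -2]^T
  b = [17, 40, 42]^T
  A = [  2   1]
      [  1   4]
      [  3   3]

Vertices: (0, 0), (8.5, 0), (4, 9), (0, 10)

Evaluate the objective at each vertex of the feasible region:
  z(0, 0) = 0
  z(8.5, 0) = -8.5
  z(4, 9) = -22  ←
  z(0, 10) = -20
The minimum is at x_1 = 4, x_2 = 9.

(4, 9)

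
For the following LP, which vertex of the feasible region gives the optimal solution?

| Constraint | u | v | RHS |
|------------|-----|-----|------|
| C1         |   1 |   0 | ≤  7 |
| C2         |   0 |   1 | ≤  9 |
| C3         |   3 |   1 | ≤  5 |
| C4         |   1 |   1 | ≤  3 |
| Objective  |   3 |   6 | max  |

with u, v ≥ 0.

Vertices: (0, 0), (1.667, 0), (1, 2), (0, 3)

Evaluate the objective at each vertex of the feasible region:
  z(0, 0) = 0
  z(1.667, 0) = 5
  z(1, 2) = 15
  z(0, 3) = 18  ←
The maximum is at u = 0, v = 3.

(0, 3)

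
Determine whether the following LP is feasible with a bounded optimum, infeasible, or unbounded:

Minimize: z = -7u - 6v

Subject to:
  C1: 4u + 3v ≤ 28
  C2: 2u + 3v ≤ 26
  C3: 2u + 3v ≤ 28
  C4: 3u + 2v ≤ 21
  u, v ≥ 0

Feasible with a bounded optimal solution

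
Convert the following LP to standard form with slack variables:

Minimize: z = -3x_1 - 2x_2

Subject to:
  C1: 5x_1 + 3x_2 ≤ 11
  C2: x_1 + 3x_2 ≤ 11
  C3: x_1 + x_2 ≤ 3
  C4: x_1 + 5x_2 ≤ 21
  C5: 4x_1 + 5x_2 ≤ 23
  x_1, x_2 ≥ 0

min z = -3x_1 - 2x_2

s.t.
  5x_1 + 3x_2 + s1 = 11
  x_1 + 3x_2 + s2 = 11
  x_1 + x_2 + s3 = 3
  x_1 + 5x_2 + s4 = 21
  4x_1 + 5x_2 + s5 = 23
  x_1, x_2, s1, s2, s3, s4, s5 ≥ 0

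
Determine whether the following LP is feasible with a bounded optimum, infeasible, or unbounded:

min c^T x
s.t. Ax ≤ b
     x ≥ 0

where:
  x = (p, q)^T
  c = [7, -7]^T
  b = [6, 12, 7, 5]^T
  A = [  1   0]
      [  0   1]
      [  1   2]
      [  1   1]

Feasible with a bounded optimal solution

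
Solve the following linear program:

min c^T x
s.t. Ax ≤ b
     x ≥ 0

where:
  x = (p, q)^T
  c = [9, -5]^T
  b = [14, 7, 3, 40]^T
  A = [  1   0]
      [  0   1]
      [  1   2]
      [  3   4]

Evaluate the objective at each vertex of the feasible region:
  z(0, 0) = 0
  z(3, 0) = 27
  z(0, 1.5) = -7.5  ←
The minimum is at p = 0, q = 1.5.

p = 0, q = 1.5, z = -7.5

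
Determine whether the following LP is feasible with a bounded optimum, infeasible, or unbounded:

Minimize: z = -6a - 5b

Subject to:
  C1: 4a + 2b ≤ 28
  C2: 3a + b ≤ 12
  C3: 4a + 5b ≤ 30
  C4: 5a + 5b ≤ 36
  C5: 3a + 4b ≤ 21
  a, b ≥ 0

Feasible with a bounded optimal solution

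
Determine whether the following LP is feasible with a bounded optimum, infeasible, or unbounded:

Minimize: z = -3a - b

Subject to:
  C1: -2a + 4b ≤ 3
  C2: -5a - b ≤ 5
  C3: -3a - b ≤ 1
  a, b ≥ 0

Unbounded (objective can decrease without bound)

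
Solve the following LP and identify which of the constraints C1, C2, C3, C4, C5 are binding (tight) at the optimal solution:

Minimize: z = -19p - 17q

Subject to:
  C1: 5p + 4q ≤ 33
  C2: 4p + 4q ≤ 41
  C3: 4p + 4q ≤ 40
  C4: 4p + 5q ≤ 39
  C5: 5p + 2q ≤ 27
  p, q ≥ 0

At p = 1, q = 7, compute slack b - a·x for each constraint:
  C1: 33 − 33 = 0  (binding)
  C2: 41 − 32 = 9  (slack)
  C3: 40 − 32 = 8  (slack)
  C4: 39 − 39 = 0  (binding)
  C5: 27 − 19 = 8  (slack)

Optimal: p = 1, q = 7
Binding: C1, C4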